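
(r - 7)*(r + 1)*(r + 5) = r^3 - r^2 - 37*r - 35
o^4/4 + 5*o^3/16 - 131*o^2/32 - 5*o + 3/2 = (o/4 + 1)*(o - 4)*(o - 1/4)*(o + 3/2)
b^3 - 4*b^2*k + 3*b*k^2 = b*(b - 3*k)*(b - k)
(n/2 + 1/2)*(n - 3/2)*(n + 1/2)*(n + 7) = n^4/2 + 7*n^3/2 - 7*n^2/8 - 13*n/2 - 21/8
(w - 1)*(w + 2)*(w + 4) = w^3 + 5*w^2 + 2*w - 8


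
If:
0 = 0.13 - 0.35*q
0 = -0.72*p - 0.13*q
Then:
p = -0.07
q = 0.37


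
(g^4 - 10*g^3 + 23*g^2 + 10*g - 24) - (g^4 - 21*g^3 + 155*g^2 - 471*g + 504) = 11*g^3 - 132*g^2 + 481*g - 528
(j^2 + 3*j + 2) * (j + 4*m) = j^3 + 4*j^2*m + 3*j^2 + 12*j*m + 2*j + 8*m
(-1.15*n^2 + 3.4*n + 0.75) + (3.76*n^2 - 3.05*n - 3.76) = 2.61*n^2 + 0.35*n - 3.01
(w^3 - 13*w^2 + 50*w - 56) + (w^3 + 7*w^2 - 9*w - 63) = 2*w^3 - 6*w^2 + 41*w - 119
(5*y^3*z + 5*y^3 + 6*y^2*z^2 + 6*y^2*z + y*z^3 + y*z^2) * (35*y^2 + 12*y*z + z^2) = 175*y^5*z + 175*y^5 + 270*y^4*z^2 + 270*y^4*z + 112*y^3*z^3 + 112*y^3*z^2 + 18*y^2*z^4 + 18*y^2*z^3 + y*z^5 + y*z^4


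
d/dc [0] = 0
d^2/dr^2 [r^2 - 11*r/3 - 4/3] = 2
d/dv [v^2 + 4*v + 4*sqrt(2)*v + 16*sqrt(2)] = 2*v + 4 + 4*sqrt(2)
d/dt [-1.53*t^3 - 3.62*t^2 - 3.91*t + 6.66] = -4.59*t^2 - 7.24*t - 3.91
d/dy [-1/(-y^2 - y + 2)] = (-2*y - 1)/(y^2 + y - 2)^2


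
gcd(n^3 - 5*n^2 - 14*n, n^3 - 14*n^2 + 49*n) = n^2 - 7*n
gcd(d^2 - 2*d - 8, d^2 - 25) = 1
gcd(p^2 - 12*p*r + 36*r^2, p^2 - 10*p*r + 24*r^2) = p - 6*r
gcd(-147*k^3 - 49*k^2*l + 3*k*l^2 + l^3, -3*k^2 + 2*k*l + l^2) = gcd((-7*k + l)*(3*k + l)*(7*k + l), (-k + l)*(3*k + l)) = 3*k + l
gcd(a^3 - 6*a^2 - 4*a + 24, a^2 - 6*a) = a - 6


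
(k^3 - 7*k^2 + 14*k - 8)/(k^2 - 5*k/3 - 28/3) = 3*(k^2 - 3*k + 2)/(3*k + 7)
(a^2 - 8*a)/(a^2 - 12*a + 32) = a/(a - 4)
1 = 1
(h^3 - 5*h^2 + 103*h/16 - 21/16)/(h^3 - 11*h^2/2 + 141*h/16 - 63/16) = (4*h - 1)/(4*h - 3)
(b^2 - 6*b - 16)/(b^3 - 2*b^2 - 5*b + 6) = (b - 8)/(b^2 - 4*b + 3)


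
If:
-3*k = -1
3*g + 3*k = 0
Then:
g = -1/3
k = 1/3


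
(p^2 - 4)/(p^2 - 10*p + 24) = (p^2 - 4)/(p^2 - 10*p + 24)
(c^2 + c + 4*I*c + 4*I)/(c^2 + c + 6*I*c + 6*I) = (c + 4*I)/(c + 6*I)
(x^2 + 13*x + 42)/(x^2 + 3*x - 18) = (x + 7)/(x - 3)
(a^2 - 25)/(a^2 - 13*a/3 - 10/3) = 3*(a + 5)/(3*a + 2)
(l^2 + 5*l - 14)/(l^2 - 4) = (l + 7)/(l + 2)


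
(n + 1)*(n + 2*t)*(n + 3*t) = n^3 + 5*n^2*t + n^2 + 6*n*t^2 + 5*n*t + 6*t^2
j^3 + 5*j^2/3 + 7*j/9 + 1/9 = (j + 1/3)^2*(j + 1)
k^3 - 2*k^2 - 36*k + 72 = (k - 6)*(k - 2)*(k + 6)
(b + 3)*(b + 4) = b^2 + 7*b + 12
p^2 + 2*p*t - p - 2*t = (p - 1)*(p + 2*t)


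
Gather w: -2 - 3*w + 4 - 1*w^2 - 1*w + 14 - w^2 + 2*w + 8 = -2*w^2 - 2*w + 24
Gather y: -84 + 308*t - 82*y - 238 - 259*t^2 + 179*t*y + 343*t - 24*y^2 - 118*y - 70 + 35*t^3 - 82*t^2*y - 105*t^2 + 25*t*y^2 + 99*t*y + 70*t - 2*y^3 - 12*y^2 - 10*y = 35*t^3 - 364*t^2 + 721*t - 2*y^3 + y^2*(25*t - 36) + y*(-82*t^2 + 278*t - 210) - 392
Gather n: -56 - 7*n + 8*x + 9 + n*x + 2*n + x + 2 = n*(x - 5) + 9*x - 45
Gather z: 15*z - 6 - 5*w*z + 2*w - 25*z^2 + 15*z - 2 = 2*w - 25*z^2 + z*(30 - 5*w) - 8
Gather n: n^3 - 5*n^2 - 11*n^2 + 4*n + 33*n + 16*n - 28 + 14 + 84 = n^3 - 16*n^2 + 53*n + 70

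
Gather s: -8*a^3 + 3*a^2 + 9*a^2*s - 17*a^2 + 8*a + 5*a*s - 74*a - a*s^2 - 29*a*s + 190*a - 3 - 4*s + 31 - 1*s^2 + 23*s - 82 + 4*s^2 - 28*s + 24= -8*a^3 - 14*a^2 + 124*a + s^2*(3 - a) + s*(9*a^2 - 24*a - 9) - 30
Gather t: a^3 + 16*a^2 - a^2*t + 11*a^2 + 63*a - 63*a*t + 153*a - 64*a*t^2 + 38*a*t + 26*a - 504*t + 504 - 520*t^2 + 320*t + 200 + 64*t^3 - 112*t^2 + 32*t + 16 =a^3 + 27*a^2 + 242*a + 64*t^3 + t^2*(-64*a - 632) + t*(-a^2 - 25*a - 152) + 720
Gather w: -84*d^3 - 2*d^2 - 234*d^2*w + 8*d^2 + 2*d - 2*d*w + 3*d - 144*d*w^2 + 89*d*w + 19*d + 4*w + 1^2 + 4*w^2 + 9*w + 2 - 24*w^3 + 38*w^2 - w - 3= -84*d^3 + 6*d^2 + 24*d - 24*w^3 + w^2*(42 - 144*d) + w*(-234*d^2 + 87*d + 12)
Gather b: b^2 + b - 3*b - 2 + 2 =b^2 - 2*b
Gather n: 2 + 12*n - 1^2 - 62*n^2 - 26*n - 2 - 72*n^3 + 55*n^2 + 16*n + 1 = -72*n^3 - 7*n^2 + 2*n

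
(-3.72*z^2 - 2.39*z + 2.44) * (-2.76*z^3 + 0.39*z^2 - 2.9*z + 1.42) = 10.2672*z^5 + 5.1456*z^4 + 3.1215*z^3 + 2.6002*z^2 - 10.4698*z + 3.4648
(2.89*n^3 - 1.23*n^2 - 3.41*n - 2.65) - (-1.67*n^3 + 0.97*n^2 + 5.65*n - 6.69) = 4.56*n^3 - 2.2*n^2 - 9.06*n + 4.04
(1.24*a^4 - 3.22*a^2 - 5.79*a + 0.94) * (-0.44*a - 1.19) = -0.5456*a^5 - 1.4756*a^4 + 1.4168*a^3 + 6.3794*a^2 + 6.4765*a - 1.1186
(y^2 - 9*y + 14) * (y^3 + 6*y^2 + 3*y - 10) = y^5 - 3*y^4 - 37*y^3 + 47*y^2 + 132*y - 140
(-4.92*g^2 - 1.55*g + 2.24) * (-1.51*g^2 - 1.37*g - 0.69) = 7.4292*g^4 + 9.0809*g^3 + 2.1359*g^2 - 1.9993*g - 1.5456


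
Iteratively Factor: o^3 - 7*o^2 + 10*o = (o)*(o^2 - 7*o + 10) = o*(o - 5)*(o - 2)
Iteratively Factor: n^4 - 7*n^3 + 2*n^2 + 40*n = (n)*(n^3 - 7*n^2 + 2*n + 40) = n*(n - 5)*(n^2 - 2*n - 8) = n*(n - 5)*(n + 2)*(n - 4)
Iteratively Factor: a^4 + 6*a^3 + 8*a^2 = (a + 4)*(a^3 + 2*a^2) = (a + 2)*(a + 4)*(a^2) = a*(a + 2)*(a + 4)*(a)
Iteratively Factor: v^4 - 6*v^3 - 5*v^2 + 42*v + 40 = (v + 1)*(v^3 - 7*v^2 + 2*v + 40) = (v - 5)*(v + 1)*(v^2 - 2*v - 8) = (v - 5)*(v + 1)*(v + 2)*(v - 4)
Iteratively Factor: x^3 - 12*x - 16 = (x - 4)*(x^2 + 4*x + 4) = (x - 4)*(x + 2)*(x + 2)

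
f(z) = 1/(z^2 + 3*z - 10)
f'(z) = (-2*z - 3)/(z^2 + 3*z - 10)^2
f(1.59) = -0.37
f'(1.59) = -0.85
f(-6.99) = 0.06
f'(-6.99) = 0.03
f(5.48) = 0.03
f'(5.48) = -0.01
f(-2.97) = -0.10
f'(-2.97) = 0.03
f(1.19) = -0.20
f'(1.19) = -0.21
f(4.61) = 0.04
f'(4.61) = -0.02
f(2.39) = 0.35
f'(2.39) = -0.94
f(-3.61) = -0.13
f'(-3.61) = 0.07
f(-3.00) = -0.10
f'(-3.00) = 0.03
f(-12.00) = 0.01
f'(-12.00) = 0.00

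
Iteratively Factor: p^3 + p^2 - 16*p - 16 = (p + 1)*(p^2 - 16) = (p + 1)*(p + 4)*(p - 4)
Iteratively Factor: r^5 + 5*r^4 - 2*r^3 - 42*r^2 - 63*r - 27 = (r - 3)*(r^4 + 8*r^3 + 22*r^2 + 24*r + 9) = (r - 3)*(r + 1)*(r^3 + 7*r^2 + 15*r + 9) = (r - 3)*(r + 1)*(r + 3)*(r^2 + 4*r + 3) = (r - 3)*(r + 1)*(r + 3)^2*(r + 1)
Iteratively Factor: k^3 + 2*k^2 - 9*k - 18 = (k - 3)*(k^2 + 5*k + 6) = (k - 3)*(k + 3)*(k + 2)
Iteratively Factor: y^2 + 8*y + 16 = (y + 4)*(y + 4)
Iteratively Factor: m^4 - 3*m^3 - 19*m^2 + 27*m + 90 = (m + 3)*(m^3 - 6*m^2 - m + 30) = (m - 5)*(m + 3)*(m^2 - m - 6) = (m - 5)*(m - 3)*(m + 3)*(m + 2)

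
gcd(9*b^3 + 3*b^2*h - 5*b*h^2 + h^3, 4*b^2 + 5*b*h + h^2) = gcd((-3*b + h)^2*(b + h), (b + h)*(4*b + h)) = b + h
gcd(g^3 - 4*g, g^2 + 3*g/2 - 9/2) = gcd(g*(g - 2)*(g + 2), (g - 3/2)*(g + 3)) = 1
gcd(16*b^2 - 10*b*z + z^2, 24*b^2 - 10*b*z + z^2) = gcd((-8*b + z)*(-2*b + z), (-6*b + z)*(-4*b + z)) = 1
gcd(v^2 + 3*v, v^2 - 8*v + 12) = 1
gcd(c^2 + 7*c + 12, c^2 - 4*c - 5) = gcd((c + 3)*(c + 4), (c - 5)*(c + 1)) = 1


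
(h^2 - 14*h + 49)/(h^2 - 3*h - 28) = (h - 7)/(h + 4)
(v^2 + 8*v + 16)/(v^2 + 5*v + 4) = (v + 4)/(v + 1)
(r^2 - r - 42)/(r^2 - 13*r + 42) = (r + 6)/(r - 6)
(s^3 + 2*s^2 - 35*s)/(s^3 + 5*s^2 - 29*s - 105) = s/(s + 3)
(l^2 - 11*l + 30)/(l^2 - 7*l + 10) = (l - 6)/(l - 2)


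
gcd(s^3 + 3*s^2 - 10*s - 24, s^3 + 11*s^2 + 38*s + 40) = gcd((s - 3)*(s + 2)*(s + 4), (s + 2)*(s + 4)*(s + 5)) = s^2 + 6*s + 8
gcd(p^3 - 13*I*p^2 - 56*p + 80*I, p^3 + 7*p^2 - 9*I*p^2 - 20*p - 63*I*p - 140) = p^2 - 9*I*p - 20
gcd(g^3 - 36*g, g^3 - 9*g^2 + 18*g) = g^2 - 6*g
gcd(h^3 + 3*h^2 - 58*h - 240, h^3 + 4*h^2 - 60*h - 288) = h^2 - 2*h - 48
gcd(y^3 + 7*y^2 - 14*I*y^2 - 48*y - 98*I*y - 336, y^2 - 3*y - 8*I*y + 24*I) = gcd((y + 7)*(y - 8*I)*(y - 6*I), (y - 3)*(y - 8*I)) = y - 8*I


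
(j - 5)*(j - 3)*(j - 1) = j^3 - 9*j^2 + 23*j - 15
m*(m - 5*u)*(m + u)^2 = m^4 - 3*m^3*u - 9*m^2*u^2 - 5*m*u^3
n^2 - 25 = (n - 5)*(n + 5)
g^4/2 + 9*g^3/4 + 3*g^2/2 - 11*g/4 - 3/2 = (g/2 + 1)*(g - 1)*(g + 1/2)*(g + 3)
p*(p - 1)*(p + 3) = p^3 + 2*p^2 - 3*p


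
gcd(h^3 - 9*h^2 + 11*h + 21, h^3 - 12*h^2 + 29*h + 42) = h^2 - 6*h - 7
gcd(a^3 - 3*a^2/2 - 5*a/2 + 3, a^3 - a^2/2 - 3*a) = a^2 - a/2 - 3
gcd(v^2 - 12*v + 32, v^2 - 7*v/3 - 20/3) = v - 4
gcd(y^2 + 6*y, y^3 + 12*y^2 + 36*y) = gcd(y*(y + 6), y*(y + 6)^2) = y^2 + 6*y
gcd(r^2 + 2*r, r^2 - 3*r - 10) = r + 2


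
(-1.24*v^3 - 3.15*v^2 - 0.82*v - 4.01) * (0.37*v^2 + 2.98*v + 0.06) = -0.4588*v^5 - 4.8607*v^4 - 9.7648*v^3 - 4.1163*v^2 - 11.999*v - 0.2406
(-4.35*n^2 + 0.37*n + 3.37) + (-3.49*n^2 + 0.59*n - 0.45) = -7.84*n^2 + 0.96*n + 2.92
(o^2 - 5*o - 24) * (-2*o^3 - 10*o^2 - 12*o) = -2*o^5 + 86*o^3 + 300*o^2 + 288*o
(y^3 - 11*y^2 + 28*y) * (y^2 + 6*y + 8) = y^5 - 5*y^4 - 30*y^3 + 80*y^2 + 224*y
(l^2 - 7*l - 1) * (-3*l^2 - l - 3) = -3*l^4 + 20*l^3 + 7*l^2 + 22*l + 3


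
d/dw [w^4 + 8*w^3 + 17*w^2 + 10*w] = 4*w^3 + 24*w^2 + 34*w + 10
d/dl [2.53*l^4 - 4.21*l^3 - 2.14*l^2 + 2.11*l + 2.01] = 10.12*l^3 - 12.63*l^2 - 4.28*l + 2.11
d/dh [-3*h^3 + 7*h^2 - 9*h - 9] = -9*h^2 + 14*h - 9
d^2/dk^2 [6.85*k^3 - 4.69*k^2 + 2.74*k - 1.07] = 41.1*k - 9.38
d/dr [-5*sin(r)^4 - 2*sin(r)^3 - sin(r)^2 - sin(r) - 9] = (-17*sin(r) + 5*sin(3*r) + 3*cos(2*r) - 4)*cos(r)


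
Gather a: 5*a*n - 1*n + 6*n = 5*a*n + 5*n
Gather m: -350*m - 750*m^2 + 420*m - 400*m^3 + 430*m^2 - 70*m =-400*m^3 - 320*m^2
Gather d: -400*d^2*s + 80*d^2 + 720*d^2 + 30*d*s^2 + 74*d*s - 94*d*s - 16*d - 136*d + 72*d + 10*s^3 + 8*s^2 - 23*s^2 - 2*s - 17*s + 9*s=d^2*(800 - 400*s) + d*(30*s^2 - 20*s - 80) + 10*s^3 - 15*s^2 - 10*s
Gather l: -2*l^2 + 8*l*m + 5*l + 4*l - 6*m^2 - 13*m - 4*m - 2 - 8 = -2*l^2 + l*(8*m + 9) - 6*m^2 - 17*m - 10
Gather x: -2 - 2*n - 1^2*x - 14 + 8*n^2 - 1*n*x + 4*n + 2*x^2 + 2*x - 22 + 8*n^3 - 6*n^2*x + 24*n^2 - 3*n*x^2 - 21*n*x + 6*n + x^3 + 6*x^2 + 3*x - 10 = 8*n^3 + 32*n^2 + 8*n + x^3 + x^2*(8 - 3*n) + x*(-6*n^2 - 22*n + 4) - 48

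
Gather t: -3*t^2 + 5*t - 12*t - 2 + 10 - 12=-3*t^2 - 7*t - 4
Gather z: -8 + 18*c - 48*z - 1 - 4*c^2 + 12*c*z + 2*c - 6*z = -4*c^2 + 20*c + z*(12*c - 54) - 9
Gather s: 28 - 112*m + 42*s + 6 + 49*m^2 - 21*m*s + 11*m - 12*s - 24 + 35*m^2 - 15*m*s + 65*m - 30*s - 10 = 84*m^2 - 36*m*s - 36*m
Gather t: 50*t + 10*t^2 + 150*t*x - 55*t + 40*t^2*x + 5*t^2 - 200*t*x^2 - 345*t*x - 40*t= t^2*(40*x + 15) + t*(-200*x^2 - 195*x - 45)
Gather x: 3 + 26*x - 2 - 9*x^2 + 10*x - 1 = -9*x^2 + 36*x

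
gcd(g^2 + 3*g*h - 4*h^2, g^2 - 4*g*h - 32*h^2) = g + 4*h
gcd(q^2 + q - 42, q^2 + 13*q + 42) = q + 7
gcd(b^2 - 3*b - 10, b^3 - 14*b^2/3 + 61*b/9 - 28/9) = 1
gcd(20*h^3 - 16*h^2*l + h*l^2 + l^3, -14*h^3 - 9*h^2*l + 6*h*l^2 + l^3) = 2*h - l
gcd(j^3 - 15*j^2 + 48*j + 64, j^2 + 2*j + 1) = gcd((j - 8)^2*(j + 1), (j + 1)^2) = j + 1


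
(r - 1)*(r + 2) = r^2 + r - 2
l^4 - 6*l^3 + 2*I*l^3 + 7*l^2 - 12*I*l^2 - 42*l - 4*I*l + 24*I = (l - 6)*(l - I)^2*(l + 4*I)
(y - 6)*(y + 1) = y^2 - 5*y - 6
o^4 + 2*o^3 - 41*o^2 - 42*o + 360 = (o - 5)*(o - 3)*(o + 4)*(o + 6)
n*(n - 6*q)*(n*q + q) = n^3*q - 6*n^2*q^2 + n^2*q - 6*n*q^2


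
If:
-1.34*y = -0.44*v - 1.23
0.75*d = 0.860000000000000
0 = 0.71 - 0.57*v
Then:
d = 1.15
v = 1.25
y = 1.33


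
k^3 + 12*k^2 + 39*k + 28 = (k + 1)*(k + 4)*(k + 7)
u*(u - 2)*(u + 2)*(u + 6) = u^4 + 6*u^3 - 4*u^2 - 24*u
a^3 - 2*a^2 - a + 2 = (a - 2)*(a - 1)*(a + 1)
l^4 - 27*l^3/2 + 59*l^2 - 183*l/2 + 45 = (l - 6)*(l - 5)*(l - 3/2)*(l - 1)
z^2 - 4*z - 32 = (z - 8)*(z + 4)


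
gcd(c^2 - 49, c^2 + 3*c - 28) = c + 7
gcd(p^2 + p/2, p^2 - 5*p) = p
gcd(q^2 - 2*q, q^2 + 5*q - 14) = q - 2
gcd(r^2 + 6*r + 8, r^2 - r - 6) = r + 2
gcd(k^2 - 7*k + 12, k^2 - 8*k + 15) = k - 3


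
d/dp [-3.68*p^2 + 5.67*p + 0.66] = 5.67 - 7.36*p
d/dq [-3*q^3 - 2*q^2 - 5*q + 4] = -9*q^2 - 4*q - 5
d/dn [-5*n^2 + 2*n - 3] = 2 - 10*n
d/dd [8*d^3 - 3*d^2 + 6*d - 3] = 24*d^2 - 6*d + 6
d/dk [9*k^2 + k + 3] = 18*k + 1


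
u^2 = u^2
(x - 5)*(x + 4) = x^2 - x - 20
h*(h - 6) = h^2 - 6*h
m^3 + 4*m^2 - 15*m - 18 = (m - 3)*(m + 1)*(m + 6)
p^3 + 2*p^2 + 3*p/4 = p*(p + 1/2)*(p + 3/2)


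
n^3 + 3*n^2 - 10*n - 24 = (n - 3)*(n + 2)*(n + 4)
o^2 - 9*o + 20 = (o - 5)*(o - 4)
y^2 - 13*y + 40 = (y - 8)*(y - 5)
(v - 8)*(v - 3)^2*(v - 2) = v^4 - 16*v^3 + 85*v^2 - 186*v + 144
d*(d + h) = d^2 + d*h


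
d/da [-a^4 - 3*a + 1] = -4*a^3 - 3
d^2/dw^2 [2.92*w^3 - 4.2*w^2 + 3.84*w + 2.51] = 17.52*w - 8.4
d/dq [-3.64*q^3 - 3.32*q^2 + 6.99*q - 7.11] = -10.92*q^2 - 6.64*q + 6.99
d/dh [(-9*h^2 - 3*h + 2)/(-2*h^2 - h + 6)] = (3*h^2 - 100*h - 16)/(4*h^4 + 4*h^3 - 23*h^2 - 12*h + 36)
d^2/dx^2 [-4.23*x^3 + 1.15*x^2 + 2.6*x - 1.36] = 2.3 - 25.38*x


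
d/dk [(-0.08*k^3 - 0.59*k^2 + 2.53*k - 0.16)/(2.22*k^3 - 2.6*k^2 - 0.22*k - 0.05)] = (1.5178*k^4 - 11.198*k^3 + 7.7854*k^2 - 0.773*k - 0.1617)/(4.9284*k^6 - 11.544*k^5 + 5.7832*k^4 + 0.922*k^3 + 0.3084*k^2 + 0.022*k + 0.0025)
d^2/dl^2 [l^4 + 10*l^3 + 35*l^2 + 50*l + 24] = 12*l^2 + 60*l + 70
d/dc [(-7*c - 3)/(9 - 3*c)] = -8/(c - 3)^2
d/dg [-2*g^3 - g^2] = 2*g*(-3*g - 1)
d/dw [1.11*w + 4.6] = 1.11000000000000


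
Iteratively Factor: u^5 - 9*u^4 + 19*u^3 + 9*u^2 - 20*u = (u)*(u^4 - 9*u^3 + 19*u^2 + 9*u - 20) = u*(u + 1)*(u^3 - 10*u^2 + 29*u - 20) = u*(u - 4)*(u + 1)*(u^2 - 6*u + 5) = u*(u - 4)*(u - 1)*(u + 1)*(u - 5)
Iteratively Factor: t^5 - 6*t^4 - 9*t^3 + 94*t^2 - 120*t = (t)*(t^4 - 6*t^3 - 9*t^2 + 94*t - 120) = t*(t + 4)*(t^3 - 10*t^2 + 31*t - 30) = t*(t - 5)*(t + 4)*(t^2 - 5*t + 6) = t*(t - 5)*(t - 3)*(t + 4)*(t - 2)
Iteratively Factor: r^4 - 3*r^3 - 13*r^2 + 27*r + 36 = (r + 1)*(r^3 - 4*r^2 - 9*r + 36) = (r + 1)*(r + 3)*(r^2 - 7*r + 12) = (r - 3)*(r + 1)*(r + 3)*(r - 4)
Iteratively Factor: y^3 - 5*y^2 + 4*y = (y)*(y^2 - 5*y + 4) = y*(y - 4)*(y - 1)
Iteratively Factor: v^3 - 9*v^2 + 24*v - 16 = (v - 1)*(v^2 - 8*v + 16) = (v - 4)*(v - 1)*(v - 4)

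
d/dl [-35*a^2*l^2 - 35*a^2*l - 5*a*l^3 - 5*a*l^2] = 5*a*(-14*a*l - 7*a - 3*l^2 - 2*l)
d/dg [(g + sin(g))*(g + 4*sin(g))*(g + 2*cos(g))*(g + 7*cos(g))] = -(g + sin(g))*(g + 4*sin(g))*(g + 2*cos(g))*(7*sin(g) - 1) - (g + sin(g))*(g + 4*sin(g))*(g + 7*cos(g))*(2*sin(g) - 1) + (g + sin(g))*(g + 2*cos(g))*(g + 7*cos(g))*(4*cos(g) + 1) + (g + 4*sin(g))*(g + 2*cos(g))*(g + 7*cos(g))*(cos(g) + 1)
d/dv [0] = 0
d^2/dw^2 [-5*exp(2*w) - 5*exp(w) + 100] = (-20*exp(w) - 5)*exp(w)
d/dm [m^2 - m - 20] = 2*m - 1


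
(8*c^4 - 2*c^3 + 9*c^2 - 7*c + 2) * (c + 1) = 8*c^5 + 6*c^4 + 7*c^3 + 2*c^2 - 5*c + 2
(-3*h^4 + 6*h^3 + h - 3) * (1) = -3*h^4 + 6*h^3 + h - 3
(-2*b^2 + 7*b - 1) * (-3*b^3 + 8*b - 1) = 6*b^5 - 21*b^4 - 13*b^3 + 58*b^2 - 15*b + 1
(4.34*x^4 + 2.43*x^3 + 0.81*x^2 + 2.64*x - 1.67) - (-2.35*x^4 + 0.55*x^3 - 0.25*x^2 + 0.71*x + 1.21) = 6.69*x^4 + 1.88*x^3 + 1.06*x^2 + 1.93*x - 2.88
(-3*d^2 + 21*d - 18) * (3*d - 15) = -9*d^3 + 108*d^2 - 369*d + 270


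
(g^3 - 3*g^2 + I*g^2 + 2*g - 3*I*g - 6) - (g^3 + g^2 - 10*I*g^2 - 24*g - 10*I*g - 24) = -4*g^2 + 11*I*g^2 + 26*g + 7*I*g + 18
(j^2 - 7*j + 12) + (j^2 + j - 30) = 2*j^2 - 6*j - 18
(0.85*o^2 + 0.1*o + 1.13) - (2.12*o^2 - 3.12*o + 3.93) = -1.27*o^2 + 3.22*o - 2.8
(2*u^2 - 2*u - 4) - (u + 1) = 2*u^2 - 3*u - 5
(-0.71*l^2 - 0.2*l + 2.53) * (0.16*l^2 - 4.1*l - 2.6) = -0.1136*l^4 + 2.879*l^3 + 3.0708*l^2 - 9.853*l - 6.578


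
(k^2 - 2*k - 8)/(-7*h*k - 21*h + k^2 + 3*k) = (-k^2 + 2*k + 8)/(7*h*k + 21*h - k^2 - 3*k)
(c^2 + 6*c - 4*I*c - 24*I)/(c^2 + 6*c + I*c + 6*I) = (c - 4*I)/(c + I)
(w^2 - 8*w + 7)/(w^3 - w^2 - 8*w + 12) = (w^2 - 8*w + 7)/(w^3 - w^2 - 8*w + 12)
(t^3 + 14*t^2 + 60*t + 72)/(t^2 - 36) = (t^2 + 8*t + 12)/(t - 6)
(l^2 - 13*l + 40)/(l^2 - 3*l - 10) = (l - 8)/(l + 2)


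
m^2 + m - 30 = (m - 5)*(m + 6)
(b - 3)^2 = b^2 - 6*b + 9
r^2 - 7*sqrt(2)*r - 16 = (r - 8*sqrt(2))*(r + sqrt(2))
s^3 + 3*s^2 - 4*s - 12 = (s - 2)*(s + 2)*(s + 3)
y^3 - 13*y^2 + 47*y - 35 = (y - 7)*(y - 5)*(y - 1)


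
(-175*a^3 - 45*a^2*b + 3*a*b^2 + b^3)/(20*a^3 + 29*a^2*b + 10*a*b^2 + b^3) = (-35*a^2 - 2*a*b + b^2)/(4*a^2 + 5*a*b + b^2)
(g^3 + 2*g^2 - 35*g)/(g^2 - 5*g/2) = 2*(g^2 + 2*g - 35)/(2*g - 5)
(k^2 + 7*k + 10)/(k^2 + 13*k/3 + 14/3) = 3*(k + 5)/(3*k + 7)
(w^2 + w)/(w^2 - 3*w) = (w + 1)/(w - 3)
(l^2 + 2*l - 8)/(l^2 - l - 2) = (l + 4)/(l + 1)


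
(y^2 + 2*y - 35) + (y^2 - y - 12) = 2*y^2 + y - 47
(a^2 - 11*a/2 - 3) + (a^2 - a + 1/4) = 2*a^2 - 13*a/2 - 11/4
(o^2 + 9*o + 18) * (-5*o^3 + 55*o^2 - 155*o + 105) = -5*o^5 + 10*o^4 + 250*o^3 - 300*o^2 - 1845*o + 1890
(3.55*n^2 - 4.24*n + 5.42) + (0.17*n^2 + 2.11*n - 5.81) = 3.72*n^2 - 2.13*n - 0.39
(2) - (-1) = 3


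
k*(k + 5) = k^2 + 5*k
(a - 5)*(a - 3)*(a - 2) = a^3 - 10*a^2 + 31*a - 30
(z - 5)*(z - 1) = z^2 - 6*z + 5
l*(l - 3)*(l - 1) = l^3 - 4*l^2 + 3*l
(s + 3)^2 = s^2 + 6*s + 9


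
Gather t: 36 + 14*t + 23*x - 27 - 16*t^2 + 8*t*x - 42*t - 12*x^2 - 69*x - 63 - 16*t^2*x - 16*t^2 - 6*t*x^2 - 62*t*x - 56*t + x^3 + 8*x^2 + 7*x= t^2*(-16*x - 32) + t*(-6*x^2 - 54*x - 84) + x^3 - 4*x^2 - 39*x - 54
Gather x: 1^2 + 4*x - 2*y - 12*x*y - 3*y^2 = x*(4 - 12*y) - 3*y^2 - 2*y + 1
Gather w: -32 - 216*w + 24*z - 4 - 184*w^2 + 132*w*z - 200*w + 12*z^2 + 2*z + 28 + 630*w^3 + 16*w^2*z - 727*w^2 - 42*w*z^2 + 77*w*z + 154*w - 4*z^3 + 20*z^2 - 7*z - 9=630*w^3 + w^2*(16*z - 911) + w*(-42*z^2 + 209*z - 262) - 4*z^3 + 32*z^2 + 19*z - 17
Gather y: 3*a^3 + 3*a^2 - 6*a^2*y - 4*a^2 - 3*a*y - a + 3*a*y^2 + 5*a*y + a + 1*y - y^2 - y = 3*a^3 - a^2 + y^2*(3*a - 1) + y*(-6*a^2 + 2*a)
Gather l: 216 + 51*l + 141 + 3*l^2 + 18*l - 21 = 3*l^2 + 69*l + 336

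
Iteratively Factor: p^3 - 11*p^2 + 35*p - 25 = (p - 5)*(p^2 - 6*p + 5) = (p - 5)*(p - 1)*(p - 5)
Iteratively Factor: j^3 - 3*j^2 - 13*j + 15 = (j + 3)*(j^2 - 6*j + 5) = (j - 5)*(j + 3)*(j - 1)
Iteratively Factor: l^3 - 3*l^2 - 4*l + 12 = (l - 3)*(l^2 - 4) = (l - 3)*(l - 2)*(l + 2)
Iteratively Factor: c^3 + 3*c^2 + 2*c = (c + 2)*(c^2 + c) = c*(c + 2)*(c + 1)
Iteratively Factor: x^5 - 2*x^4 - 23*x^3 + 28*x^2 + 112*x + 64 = (x + 4)*(x^4 - 6*x^3 + x^2 + 24*x + 16) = (x + 1)*(x + 4)*(x^3 - 7*x^2 + 8*x + 16) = (x - 4)*(x + 1)*(x + 4)*(x^2 - 3*x - 4) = (x - 4)^2*(x + 1)*(x + 4)*(x + 1)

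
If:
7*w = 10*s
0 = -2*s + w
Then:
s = 0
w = 0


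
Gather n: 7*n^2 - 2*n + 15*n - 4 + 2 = 7*n^2 + 13*n - 2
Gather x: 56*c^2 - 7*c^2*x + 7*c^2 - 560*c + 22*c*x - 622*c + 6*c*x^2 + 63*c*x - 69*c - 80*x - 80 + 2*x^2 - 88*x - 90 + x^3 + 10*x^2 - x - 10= 63*c^2 - 1251*c + x^3 + x^2*(6*c + 12) + x*(-7*c^2 + 85*c - 169) - 180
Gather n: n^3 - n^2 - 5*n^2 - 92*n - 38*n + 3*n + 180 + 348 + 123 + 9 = n^3 - 6*n^2 - 127*n + 660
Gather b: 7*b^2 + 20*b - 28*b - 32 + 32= 7*b^2 - 8*b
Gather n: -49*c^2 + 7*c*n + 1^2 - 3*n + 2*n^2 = -49*c^2 + 2*n^2 + n*(7*c - 3) + 1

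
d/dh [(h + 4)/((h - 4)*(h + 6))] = (-h^2 - 8*h - 32)/(h^4 + 4*h^3 - 44*h^2 - 96*h + 576)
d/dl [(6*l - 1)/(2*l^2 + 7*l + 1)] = (-12*l^2 + 4*l + 13)/(4*l^4 + 28*l^3 + 53*l^2 + 14*l + 1)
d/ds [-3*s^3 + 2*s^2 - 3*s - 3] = -9*s^2 + 4*s - 3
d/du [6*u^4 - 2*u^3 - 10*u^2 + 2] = 2*u*(12*u^2 - 3*u - 10)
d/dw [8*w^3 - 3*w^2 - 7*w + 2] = 24*w^2 - 6*w - 7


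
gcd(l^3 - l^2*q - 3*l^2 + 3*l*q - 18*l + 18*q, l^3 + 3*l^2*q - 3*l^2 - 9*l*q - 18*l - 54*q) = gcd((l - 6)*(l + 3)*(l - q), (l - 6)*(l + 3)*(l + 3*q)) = l^2 - 3*l - 18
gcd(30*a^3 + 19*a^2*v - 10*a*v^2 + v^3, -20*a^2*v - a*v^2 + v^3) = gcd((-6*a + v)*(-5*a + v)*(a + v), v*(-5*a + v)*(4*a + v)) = -5*a + v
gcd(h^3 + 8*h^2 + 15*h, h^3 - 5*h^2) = h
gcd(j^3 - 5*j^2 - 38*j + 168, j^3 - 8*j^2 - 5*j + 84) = j^2 - 11*j + 28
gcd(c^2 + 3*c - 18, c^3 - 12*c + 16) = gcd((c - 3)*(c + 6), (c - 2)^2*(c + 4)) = 1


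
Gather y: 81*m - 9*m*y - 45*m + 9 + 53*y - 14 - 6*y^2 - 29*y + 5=36*m - 6*y^2 + y*(24 - 9*m)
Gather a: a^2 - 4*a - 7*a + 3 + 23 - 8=a^2 - 11*a + 18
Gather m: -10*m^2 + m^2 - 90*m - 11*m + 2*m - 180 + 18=-9*m^2 - 99*m - 162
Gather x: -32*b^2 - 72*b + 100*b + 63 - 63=-32*b^2 + 28*b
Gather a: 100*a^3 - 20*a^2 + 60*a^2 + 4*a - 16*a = 100*a^3 + 40*a^2 - 12*a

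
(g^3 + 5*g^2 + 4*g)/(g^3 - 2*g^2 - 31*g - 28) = g/(g - 7)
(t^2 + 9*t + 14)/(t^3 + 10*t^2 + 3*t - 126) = (t + 2)/(t^2 + 3*t - 18)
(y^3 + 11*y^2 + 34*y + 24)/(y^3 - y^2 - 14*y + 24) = (y^2 + 7*y + 6)/(y^2 - 5*y + 6)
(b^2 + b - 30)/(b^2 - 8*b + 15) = (b + 6)/(b - 3)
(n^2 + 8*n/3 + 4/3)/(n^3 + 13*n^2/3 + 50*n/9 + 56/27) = 9*(n + 2)/(9*n^2 + 33*n + 28)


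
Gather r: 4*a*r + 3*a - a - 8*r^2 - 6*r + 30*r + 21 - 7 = 2*a - 8*r^2 + r*(4*a + 24) + 14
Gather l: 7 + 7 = 14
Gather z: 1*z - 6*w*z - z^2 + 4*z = -z^2 + z*(5 - 6*w)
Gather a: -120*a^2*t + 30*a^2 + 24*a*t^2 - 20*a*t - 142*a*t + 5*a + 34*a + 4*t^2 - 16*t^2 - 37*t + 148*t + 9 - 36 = a^2*(30 - 120*t) + a*(24*t^2 - 162*t + 39) - 12*t^2 + 111*t - 27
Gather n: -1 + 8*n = 8*n - 1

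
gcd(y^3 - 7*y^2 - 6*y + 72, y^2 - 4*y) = y - 4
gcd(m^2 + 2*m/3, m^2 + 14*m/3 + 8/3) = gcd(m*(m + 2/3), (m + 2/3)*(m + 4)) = m + 2/3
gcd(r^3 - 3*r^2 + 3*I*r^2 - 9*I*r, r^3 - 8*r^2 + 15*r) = r^2 - 3*r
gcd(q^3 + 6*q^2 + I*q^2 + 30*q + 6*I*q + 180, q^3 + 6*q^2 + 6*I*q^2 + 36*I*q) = q^2 + q*(6 + 6*I) + 36*I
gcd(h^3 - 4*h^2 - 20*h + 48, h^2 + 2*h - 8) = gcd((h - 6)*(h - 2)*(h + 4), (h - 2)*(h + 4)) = h^2 + 2*h - 8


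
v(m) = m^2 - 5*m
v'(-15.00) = -35.00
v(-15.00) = 300.00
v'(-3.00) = -11.00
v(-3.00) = 24.00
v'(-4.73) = -14.46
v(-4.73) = 46.02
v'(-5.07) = -15.14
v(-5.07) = 51.05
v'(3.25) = 1.50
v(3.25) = -5.69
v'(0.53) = -3.94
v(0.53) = -2.37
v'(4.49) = 3.98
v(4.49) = -2.29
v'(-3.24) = -11.48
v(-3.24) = 26.70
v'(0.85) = -3.30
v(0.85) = -3.53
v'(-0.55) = -6.10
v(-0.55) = 3.05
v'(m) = 2*m - 5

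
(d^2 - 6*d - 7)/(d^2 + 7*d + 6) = (d - 7)/(d + 6)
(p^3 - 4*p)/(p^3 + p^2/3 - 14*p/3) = 3*(p + 2)/(3*p + 7)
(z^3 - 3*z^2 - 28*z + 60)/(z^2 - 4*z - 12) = (z^2 + 3*z - 10)/(z + 2)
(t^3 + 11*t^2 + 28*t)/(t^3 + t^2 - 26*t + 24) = t*(t^2 + 11*t + 28)/(t^3 + t^2 - 26*t + 24)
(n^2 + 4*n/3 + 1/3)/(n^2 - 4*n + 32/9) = 3*(3*n^2 + 4*n + 1)/(9*n^2 - 36*n + 32)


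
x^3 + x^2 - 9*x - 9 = (x - 3)*(x + 1)*(x + 3)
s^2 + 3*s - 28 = (s - 4)*(s + 7)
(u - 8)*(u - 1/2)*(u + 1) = u^3 - 15*u^2/2 - 9*u/2 + 4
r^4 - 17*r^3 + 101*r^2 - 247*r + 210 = (r - 7)*(r - 5)*(r - 3)*(r - 2)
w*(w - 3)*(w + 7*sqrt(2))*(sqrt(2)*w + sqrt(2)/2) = sqrt(2)*w^4 - 5*sqrt(2)*w^3/2 + 14*w^3 - 35*w^2 - 3*sqrt(2)*w^2/2 - 21*w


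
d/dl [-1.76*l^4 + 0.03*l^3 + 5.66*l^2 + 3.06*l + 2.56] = -7.04*l^3 + 0.09*l^2 + 11.32*l + 3.06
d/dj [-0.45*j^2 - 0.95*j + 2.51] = -0.9*j - 0.95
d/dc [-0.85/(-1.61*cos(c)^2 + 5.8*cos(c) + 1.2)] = (2.737*cos(c) - 4.93)*sin(c)/(-1.61*cos(c)^2 + 5.8*cos(c) + 1.2)^2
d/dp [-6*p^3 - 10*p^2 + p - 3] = -18*p^2 - 20*p + 1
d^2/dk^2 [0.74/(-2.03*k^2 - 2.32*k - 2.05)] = (6.098932*k^2 + 6.970208*k - 0.74*(4.06*k + 2.32)*(8.12*k + 4.64) + 6.15902)/(2.03*k^2 + 2.32*k + 2.05)^3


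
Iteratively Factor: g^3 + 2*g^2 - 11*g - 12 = (g + 4)*(g^2 - 2*g - 3) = (g + 1)*(g + 4)*(g - 3)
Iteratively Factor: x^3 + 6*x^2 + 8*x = (x + 4)*(x^2 + 2*x) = x*(x + 4)*(x + 2)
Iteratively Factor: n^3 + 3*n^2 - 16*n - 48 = (n + 4)*(n^2 - n - 12) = (n - 4)*(n + 4)*(n + 3)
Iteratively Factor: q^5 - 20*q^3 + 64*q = (q - 4)*(q^4 + 4*q^3 - 4*q^2 - 16*q) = (q - 4)*(q + 2)*(q^3 + 2*q^2 - 8*q) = (q - 4)*(q - 2)*(q + 2)*(q^2 + 4*q) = (q - 4)*(q - 2)*(q + 2)*(q + 4)*(q)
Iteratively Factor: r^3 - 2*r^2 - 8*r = (r)*(r^2 - 2*r - 8) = r*(r + 2)*(r - 4)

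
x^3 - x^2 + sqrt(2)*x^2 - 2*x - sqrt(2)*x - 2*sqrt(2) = (x - 2)*(x + 1)*(x + sqrt(2))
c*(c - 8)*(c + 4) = c^3 - 4*c^2 - 32*c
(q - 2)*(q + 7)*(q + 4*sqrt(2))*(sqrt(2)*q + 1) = sqrt(2)*q^4 + 5*sqrt(2)*q^3 + 9*q^3 - 10*sqrt(2)*q^2 + 45*q^2 - 126*q + 20*sqrt(2)*q - 56*sqrt(2)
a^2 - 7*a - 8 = (a - 8)*(a + 1)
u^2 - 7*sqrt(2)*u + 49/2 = (u - 7*sqrt(2)/2)^2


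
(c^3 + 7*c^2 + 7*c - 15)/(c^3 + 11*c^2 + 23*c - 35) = (c + 3)/(c + 7)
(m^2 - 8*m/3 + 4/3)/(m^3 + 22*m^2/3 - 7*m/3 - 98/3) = (3*m - 2)/(3*m^2 + 28*m + 49)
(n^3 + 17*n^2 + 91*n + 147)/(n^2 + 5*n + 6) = (n^2 + 14*n + 49)/(n + 2)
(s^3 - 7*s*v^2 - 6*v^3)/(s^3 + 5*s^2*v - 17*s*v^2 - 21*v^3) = (s + 2*v)/(s + 7*v)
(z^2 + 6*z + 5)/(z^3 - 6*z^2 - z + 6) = (z + 5)/(z^2 - 7*z + 6)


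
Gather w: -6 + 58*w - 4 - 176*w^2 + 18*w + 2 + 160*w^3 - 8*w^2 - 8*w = 160*w^3 - 184*w^2 + 68*w - 8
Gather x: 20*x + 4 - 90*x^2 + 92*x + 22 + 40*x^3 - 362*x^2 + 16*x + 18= 40*x^3 - 452*x^2 + 128*x + 44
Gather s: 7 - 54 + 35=-12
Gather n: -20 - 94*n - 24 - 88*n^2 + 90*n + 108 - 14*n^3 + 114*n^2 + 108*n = -14*n^3 + 26*n^2 + 104*n + 64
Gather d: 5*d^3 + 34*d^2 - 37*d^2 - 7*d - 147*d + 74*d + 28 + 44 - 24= 5*d^3 - 3*d^2 - 80*d + 48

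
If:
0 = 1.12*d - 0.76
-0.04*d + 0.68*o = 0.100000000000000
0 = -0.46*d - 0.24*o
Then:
No Solution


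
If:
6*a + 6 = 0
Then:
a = -1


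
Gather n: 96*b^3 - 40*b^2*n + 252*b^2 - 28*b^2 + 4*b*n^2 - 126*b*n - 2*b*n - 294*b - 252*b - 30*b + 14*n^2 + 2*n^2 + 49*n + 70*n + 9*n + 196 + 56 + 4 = 96*b^3 + 224*b^2 - 576*b + n^2*(4*b + 16) + n*(-40*b^2 - 128*b + 128) + 256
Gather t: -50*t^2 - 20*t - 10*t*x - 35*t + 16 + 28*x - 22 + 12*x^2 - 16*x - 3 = -50*t^2 + t*(-10*x - 55) + 12*x^2 + 12*x - 9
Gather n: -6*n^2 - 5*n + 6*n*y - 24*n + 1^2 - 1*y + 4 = -6*n^2 + n*(6*y - 29) - y + 5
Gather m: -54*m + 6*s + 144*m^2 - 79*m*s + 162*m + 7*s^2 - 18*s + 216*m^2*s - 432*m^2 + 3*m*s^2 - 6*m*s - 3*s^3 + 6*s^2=m^2*(216*s - 288) + m*(3*s^2 - 85*s + 108) - 3*s^3 + 13*s^2 - 12*s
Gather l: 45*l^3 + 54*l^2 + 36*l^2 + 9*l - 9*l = 45*l^3 + 90*l^2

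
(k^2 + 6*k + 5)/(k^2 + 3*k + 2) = (k + 5)/(k + 2)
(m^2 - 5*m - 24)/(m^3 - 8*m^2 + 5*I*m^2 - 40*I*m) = (m + 3)/(m*(m + 5*I))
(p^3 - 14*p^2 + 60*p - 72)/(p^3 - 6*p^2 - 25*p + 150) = (p^2 - 8*p + 12)/(p^2 - 25)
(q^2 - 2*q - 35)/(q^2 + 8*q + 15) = (q - 7)/(q + 3)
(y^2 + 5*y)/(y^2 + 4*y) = (y + 5)/(y + 4)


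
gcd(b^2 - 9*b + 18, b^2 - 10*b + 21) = b - 3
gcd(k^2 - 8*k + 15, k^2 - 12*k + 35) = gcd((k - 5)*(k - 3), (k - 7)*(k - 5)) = k - 5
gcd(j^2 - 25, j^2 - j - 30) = j + 5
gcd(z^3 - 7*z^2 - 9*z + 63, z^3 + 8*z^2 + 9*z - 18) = z + 3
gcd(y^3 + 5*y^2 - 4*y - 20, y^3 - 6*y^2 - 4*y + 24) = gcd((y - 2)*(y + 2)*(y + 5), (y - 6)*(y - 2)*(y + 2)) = y^2 - 4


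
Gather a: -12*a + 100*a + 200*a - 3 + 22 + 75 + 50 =288*a + 144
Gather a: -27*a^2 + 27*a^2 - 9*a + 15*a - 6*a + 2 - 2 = 0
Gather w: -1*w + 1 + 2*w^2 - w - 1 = 2*w^2 - 2*w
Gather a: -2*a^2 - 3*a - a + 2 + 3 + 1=-2*a^2 - 4*a + 6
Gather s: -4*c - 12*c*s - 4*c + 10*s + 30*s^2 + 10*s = -8*c + 30*s^2 + s*(20 - 12*c)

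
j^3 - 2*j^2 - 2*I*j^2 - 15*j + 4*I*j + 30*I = (j - 5)*(j + 3)*(j - 2*I)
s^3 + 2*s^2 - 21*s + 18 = (s - 3)*(s - 1)*(s + 6)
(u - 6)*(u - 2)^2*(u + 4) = u^4 - 6*u^3 - 12*u^2 + 88*u - 96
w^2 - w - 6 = (w - 3)*(w + 2)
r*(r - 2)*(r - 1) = r^3 - 3*r^2 + 2*r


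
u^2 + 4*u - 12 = (u - 2)*(u + 6)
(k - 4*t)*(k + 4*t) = k^2 - 16*t^2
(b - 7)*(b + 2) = b^2 - 5*b - 14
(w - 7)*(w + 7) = w^2 - 49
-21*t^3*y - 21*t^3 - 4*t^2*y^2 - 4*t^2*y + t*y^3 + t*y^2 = (-7*t + y)*(3*t + y)*(t*y + t)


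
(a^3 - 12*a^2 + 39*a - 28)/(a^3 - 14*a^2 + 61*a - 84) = (a - 1)/(a - 3)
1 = 1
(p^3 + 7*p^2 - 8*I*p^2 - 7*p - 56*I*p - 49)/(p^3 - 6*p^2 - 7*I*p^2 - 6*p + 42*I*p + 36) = (p^2 + 7*p*(1 - I) - 49*I)/(p^2 - 6*p*(1 + I) + 36*I)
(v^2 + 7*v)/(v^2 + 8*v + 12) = v*(v + 7)/(v^2 + 8*v + 12)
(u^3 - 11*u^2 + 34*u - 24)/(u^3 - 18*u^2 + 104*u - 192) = (u - 1)/(u - 8)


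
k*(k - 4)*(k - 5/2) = k^3 - 13*k^2/2 + 10*k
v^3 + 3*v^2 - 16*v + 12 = (v - 2)*(v - 1)*(v + 6)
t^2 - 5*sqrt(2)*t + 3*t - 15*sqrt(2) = (t + 3)*(t - 5*sqrt(2))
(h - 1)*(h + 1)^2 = h^3 + h^2 - h - 1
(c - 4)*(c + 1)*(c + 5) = c^3 + 2*c^2 - 19*c - 20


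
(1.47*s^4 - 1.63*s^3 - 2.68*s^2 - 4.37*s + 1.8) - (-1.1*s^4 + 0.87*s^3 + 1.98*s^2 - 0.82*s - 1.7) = 2.57*s^4 - 2.5*s^3 - 4.66*s^2 - 3.55*s + 3.5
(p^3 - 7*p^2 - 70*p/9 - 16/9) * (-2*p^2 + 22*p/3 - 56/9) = -2*p^5 + 64*p^4/3 - 42*p^3 - 268*p^2/27 + 2864*p/81 + 896/81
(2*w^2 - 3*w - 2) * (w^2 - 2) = 2*w^4 - 3*w^3 - 6*w^2 + 6*w + 4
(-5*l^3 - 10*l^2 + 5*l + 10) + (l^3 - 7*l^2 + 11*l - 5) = -4*l^3 - 17*l^2 + 16*l + 5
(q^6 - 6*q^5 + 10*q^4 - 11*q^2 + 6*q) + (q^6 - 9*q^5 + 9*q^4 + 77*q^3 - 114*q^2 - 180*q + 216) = 2*q^6 - 15*q^5 + 19*q^4 + 77*q^3 - 125*q^2 - 174*q + 216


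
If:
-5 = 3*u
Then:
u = -5/3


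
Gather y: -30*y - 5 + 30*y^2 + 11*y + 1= 30*y^2 - 19*y - 4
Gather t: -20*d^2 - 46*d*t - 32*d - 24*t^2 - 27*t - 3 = -20*d^2 - 32*d - 24*t^2 + t*(-46*d - 27) - 3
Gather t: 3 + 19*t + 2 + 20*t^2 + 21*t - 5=20*t^2 + 40*t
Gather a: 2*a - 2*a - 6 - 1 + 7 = 0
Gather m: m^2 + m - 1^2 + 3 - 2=m^2 + m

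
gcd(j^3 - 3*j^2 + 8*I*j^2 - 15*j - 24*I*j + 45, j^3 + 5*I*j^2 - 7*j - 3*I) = j + 3*I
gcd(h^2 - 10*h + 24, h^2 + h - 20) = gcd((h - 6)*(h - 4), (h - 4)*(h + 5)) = h - 4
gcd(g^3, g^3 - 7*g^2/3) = g^2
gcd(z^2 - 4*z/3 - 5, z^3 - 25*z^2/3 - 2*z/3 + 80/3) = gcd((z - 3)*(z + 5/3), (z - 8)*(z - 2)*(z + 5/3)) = z + 5/3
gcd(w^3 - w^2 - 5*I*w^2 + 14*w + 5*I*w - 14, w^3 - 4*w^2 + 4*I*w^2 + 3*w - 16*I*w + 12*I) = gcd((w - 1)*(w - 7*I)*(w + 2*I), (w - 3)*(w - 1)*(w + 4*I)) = w - 1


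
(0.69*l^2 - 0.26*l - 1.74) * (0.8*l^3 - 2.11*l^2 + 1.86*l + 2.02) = 0.552*l^5 - 1.6639*l^4 + 0.44*l^3 + 4.5816*l^2 - 3.7616*l - 3.5148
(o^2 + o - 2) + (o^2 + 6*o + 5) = 2*o^2 + 7*o + 3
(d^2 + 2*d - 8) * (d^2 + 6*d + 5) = d^4 + 8*d^3 + 9*d^2 - 38*d - 40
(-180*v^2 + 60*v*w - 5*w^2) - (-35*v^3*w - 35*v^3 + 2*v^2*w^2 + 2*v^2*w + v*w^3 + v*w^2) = 35*v^3*w + 35*v^3 - 2*v^2*w^2 - 2*v^2*w - 180*v^2 - v*w^3 - v*w^2 + 60*v*w - 5*w^2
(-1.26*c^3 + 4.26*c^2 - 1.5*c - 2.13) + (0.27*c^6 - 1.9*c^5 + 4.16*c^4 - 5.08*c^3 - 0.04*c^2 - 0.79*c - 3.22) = 0.27*c^6 - 1.9*c^5 + 4.16*c^4 - 6.34*c^3 + 4.22*c^2 - 2.29*c - 5.35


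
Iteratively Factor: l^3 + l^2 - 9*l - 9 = (l + 3)*(l^2 - 2*l - 3) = (l - 3)*(l + 3)*(l + 1)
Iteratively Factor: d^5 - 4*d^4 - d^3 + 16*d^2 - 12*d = (d - 3)*(d^4 - d^3 - 4*d^2 + 4*d) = (d - 3)*(d + 2)*(d^3 - 3*d^2 + 2*d) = d*(d - 3)*(d + 2)*(d^2 - 3*d + 2) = d*(d - 3)*(d - 1)*(d + 2)*(d - 2)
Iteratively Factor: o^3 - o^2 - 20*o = (o - 5)*(o^2 + 4*o) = o*(o - 5)*(o + 4)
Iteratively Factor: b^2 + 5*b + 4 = (b + 1)*(b + 4)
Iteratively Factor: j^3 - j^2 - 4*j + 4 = (j + 2)*(j^2 - 3*j + 2) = (j - 1)*(j + 2)*(j - 2)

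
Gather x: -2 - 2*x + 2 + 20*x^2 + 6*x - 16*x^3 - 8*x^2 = -16*x^3 + 12*x^2 + 4*x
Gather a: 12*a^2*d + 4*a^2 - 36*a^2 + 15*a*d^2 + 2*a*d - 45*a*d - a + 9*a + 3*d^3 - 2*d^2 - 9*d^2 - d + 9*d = a^2*(12*d - 32) + a*(15*d^2 - 43*d + 8) + 3*d^3 - 11*d^2 + 8*d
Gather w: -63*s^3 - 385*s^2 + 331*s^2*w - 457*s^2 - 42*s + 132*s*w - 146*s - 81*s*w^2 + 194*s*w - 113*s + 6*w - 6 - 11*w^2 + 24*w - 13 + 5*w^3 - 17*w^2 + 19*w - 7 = -63*s^3 - 842*s^2 - 301*s + 5*w^3 + w^2*(-81*s - 28) + w*(331*s^2 + 326*s + 49) - 26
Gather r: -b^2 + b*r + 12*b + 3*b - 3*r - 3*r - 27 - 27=-b^2 + 15*b + r*(b - 6) - 54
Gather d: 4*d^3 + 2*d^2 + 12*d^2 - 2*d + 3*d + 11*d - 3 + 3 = 4*d^3 + 14*d^2 + 12*d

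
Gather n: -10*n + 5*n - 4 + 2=-5*n - 2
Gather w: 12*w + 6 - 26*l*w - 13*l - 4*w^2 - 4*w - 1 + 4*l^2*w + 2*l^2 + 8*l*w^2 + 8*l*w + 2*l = 2*l^2 - 11*l + w^2*(8*l - 4) + w*(4*l^2 - 18*l + 8) + 5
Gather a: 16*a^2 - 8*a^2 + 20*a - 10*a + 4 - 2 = 8*a^2 + 10*a + 2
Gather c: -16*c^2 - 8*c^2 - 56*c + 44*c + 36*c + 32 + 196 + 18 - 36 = -24*c^2 + 24*c + 210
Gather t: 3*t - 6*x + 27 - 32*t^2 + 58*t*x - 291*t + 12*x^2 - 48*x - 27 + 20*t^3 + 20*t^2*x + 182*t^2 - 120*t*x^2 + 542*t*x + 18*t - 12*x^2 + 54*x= 20*t^3 + t^2*(20*x + 150) + t*(-120*x^2 + 600*x - 270)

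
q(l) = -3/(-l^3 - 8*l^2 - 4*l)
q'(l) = -3*(3*l^2 + 16*l + 4)/(-l^3 - 8*l^2 - 4*l)^2 = 3*(-3*l^2 - 16*l - 4)/(l^2*(l^2 + 8*l + 4)^2)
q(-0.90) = 1.39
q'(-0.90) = 5.17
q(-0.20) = -6.15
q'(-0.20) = -11.59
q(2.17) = 0.05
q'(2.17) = -0.05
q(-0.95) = 1.17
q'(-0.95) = 3.88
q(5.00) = 0.01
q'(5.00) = -0.00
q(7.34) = 0.00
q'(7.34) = -0.00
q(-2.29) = 0.14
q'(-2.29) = 0.12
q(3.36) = 0.02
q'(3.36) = -0.01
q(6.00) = 0.01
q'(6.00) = 0.00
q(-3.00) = 0.09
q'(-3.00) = 0.05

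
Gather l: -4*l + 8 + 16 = 24 - 4*l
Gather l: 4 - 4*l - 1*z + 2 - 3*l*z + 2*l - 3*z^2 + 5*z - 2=l*(-3*z - 2) - 3*z^2 + 4*z + 4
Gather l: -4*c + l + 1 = -4*c + l + 1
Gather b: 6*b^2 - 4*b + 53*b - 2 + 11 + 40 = 6*b^2 + 49*b + 49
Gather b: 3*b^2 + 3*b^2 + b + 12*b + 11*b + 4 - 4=6*b^2 + 24*b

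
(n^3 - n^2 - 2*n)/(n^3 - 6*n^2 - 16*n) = (-n^2 + n + 2)/(-n^2 + 6*n + 16)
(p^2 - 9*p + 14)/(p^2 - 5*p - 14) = (p - 2)/(p + 2)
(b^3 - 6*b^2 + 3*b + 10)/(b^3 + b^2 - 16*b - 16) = (b^2 - 7*b + 10)/(b^2 - 16)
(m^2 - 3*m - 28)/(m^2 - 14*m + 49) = (m + 4)/(m - 7)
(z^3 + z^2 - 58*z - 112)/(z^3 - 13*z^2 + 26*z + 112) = (z + 7)/(z - 7)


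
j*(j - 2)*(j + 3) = j^3 + j^2 - 6*j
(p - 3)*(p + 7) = p^2 + 4*p - 21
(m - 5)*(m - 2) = m^2 - 7*m + 10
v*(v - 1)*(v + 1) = v^3 - v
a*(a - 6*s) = a^2 - 6*a*s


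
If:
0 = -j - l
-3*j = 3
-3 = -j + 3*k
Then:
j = -1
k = -4/3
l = 1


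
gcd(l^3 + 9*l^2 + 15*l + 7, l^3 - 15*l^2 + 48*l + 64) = l + 1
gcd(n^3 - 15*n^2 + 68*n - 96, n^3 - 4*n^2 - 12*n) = 1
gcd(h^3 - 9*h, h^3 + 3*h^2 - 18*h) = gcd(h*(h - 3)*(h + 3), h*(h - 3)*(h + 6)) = h^2 - 3*h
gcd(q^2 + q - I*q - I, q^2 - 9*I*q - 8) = q - I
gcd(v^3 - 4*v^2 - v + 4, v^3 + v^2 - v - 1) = v^2 - 1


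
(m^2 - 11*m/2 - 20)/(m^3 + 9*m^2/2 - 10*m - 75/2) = (m - 8)/(m^2 + 2*m - 15)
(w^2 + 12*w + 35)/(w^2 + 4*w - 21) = (w + 5)/(w - 3)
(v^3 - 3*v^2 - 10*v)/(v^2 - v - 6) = v*(v - 5)/(v - 3)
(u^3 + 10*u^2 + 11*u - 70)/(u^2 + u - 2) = (u^3 + 10*u^2 + 11*u - 70)/(u^2 + u - 2)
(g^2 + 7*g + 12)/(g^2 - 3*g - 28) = (g + 3)/(g - 7)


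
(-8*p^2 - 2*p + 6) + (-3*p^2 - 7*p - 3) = -11*p^2 - 9*p + 3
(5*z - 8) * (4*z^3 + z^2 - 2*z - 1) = 20*z^4 - 27*z^3 - 18*z^2 + 11*z + 8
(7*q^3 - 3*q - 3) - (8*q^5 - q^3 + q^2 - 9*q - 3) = -8*q^5 + 8*q^3 - q^2 + 6*q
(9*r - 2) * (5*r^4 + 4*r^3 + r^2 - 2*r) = 45*r^5 + 26*r^4 + r^3 - 20*r^2 + 4*r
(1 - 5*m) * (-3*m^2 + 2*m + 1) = 15*m^3 - 13*m^2 - 3*m + 1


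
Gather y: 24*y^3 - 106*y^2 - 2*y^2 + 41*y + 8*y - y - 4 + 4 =24*y^3 - 108*y^2 + 48*y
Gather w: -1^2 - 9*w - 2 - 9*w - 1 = -18*w - 4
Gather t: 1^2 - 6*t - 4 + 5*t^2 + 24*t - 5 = 5*t^2 + 18*t - 8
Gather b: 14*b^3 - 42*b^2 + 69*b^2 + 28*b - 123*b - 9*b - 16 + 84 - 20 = 14*b^3 + 27*b^2 - 104*b + 48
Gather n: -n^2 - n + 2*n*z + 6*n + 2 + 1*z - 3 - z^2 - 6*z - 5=-n^2 + n*(2*z + 5) - z^2 - 5*z - 6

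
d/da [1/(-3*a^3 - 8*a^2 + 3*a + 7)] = (9*a^2 + 16*a - 3)/(3*a^3 + 8*a^2 - 3*a - 7)^2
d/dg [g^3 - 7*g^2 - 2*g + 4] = 3*g^2 - 14*g - 2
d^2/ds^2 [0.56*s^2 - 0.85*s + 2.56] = 1.12000000000000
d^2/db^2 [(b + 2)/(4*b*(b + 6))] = (b^3 + 6*b^2 + 36*b + 72)/(2*b^3*(b^3 + 18*b^2 + 108*b + 216))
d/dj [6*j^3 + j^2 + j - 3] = 18*j^2 + 2*j + 1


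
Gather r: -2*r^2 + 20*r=-2*r^2 + 20*r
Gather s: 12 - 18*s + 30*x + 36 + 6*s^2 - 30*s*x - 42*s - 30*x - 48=6*s^2 + s*(-30*x - 60)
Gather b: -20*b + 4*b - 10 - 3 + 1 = -16*b - 12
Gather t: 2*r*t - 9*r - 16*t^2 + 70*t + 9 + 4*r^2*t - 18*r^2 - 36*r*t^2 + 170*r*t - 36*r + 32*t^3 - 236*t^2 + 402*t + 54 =-18*r^2 - 45*r + 32*t^3 + t^2*(-36*r - 252) + t*(4*r^2 + 172*r + 472) + 63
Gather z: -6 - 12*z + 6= -12*z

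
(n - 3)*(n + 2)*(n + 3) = n^3 + 2*n^2 - 9*n - 18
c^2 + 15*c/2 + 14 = (c + 7/2)*(c + 4)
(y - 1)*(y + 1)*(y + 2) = y^3 + 2*y^2 - y - 2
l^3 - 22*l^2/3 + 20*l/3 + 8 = (l - 6)*(l - 2)*(l + 2/3)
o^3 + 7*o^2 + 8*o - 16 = (o - 1)*(o + 4)^2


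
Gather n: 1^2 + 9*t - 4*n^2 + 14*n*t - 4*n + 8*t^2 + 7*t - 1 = -4*n^2 + n*(14*t - 4) + 8*t^2 + 16*t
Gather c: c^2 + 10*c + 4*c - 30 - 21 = c^2 + 14*c - 51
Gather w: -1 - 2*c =-2*c - 1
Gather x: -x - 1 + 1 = -x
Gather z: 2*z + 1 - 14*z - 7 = -12*z - 6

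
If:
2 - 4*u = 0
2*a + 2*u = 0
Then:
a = -1/2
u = 1/2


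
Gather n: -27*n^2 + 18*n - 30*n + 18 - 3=-27*n^2 - 12*n + 15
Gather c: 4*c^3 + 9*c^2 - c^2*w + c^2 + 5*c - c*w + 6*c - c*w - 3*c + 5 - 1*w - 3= 4*c^3 + c^2*(10 - w) + c*(8 - 2*w) - w + 2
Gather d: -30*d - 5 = -30*d - 5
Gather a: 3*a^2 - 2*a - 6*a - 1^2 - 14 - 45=3*a^2 - 8*a - 60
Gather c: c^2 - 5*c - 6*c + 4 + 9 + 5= c^2 - 11*c + 18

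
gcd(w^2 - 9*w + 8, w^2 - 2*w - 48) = w - 8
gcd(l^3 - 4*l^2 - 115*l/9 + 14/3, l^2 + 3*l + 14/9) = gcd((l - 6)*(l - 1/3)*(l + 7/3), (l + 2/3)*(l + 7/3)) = l + 7/3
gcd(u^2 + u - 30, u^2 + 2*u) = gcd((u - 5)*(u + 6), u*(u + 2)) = 1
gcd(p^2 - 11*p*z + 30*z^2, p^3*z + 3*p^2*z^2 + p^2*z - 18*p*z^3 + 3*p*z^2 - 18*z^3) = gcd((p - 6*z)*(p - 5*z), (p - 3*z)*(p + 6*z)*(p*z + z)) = 1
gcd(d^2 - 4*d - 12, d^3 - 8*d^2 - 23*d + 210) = d - 6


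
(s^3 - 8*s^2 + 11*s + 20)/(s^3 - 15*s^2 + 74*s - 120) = (s + 1)/(s - 6)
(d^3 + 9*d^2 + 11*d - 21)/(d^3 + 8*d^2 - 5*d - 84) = (d^2 + 2*d - 3)/(d^2 + d - 12)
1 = 1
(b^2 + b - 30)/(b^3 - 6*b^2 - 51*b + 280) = (b + 6)/(b^2 - b - 56)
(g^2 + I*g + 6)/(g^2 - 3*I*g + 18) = (g - 2*I)/(g - 6*I)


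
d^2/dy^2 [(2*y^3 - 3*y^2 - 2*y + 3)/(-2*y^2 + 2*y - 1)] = 2*(16*y^3 - 42*y^2 + 18*y + 1)/(8*y^6 - 24*y^5 + 36*y^4 - 32*y^3 + 18*y^2 - 6*y + 1)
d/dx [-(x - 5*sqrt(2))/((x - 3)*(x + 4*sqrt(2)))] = ((x - 3)*(x - 5*sqrt(2)) - (x - 3)*(x + 4*sqrt(2)) + (x - 5*sqrt(2))*(x + 4*sqrt(2)))/((x - 3)^2*(x + 4*sqrt(2))^2)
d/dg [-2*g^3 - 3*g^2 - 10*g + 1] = -6*g^2 - 6*g - 10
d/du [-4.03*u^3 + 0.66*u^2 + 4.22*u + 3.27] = -12.09*u^2 + 1.32*u + 4.22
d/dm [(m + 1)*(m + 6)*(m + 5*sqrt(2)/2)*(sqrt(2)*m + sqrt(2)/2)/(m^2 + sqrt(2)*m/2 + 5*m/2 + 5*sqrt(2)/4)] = (16*sqrt(2)*m^5 + 64*m^4 + 120*sqrt(2)*m^4 + 400*m^3 + 340*sqrt(2)*m^3 + 466*sqrt(2)*m^2 + 896*m^2 + 140*m + 750*sqrt(2)*m - 240 + 415*sqrt(2))/(8*m^4 + 8*sqrt(2)*m^3 + 40*m^3 + 54*m^2 + 40*sqrt(2)*m^2 + 20*m + 50*sqrt(2)*m + 25)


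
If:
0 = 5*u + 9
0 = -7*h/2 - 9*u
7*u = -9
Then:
No Solution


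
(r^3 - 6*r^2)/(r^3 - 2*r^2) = (r - 6)/(r - 2)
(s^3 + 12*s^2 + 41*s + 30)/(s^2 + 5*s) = s + 7 + 6/s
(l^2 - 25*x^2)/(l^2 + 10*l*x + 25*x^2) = (l - 5*x)/(l + 5*x)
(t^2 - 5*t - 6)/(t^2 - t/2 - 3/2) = 2*(t - 6)/(2*t - 3)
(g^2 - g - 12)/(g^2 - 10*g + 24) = (g + 3)/(g - 6)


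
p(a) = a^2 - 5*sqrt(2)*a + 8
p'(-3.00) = -13.07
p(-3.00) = 38.21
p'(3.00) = -1.07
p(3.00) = -4.21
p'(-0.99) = -9.05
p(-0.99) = 15.98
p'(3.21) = -0.65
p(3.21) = -4.39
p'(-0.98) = -9.03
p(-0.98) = 15.89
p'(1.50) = -4.07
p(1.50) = -0.36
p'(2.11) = -2.85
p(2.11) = -2.47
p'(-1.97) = -11.01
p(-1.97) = 25.81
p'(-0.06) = -7.19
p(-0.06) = 8.43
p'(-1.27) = -9.61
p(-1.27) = 18.59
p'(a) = 2*a - 5*sqrt(2)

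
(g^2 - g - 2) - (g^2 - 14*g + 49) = 13*g - 51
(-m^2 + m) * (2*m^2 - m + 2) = -2*m^4 + 3*m^3 - 3*m^2 + 2*m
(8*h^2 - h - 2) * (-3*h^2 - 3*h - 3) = -24*h^4 - 21*h^3 - 15*h^2 + 9*h + 6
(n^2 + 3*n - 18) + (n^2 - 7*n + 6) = 2*n^2 - 4*n - 12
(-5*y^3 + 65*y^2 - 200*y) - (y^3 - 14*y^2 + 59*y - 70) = -6*y^3 + 79*y^2 - 259*y + 70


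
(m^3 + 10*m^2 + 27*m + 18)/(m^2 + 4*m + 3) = m + 6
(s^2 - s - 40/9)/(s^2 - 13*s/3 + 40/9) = (3*s + 5)/(3*s - 5)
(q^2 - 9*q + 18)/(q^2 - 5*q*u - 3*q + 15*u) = (q - 6)/(q - 5*u)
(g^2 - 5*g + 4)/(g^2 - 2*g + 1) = (g - 4)/(g - 1)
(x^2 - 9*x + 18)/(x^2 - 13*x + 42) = (x - 3)/(x - 7)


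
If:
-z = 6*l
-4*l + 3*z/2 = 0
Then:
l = 0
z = 0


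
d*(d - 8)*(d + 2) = d^3 - 6*d^2 - 16*d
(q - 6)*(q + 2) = q^2 - 4*q - 12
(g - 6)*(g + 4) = g^2 - 2*g - 24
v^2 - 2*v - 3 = (v - 3)*(v + 1)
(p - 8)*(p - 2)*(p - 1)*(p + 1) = p^4 - 10*p^3 + 15*p^2 + 10*p - 16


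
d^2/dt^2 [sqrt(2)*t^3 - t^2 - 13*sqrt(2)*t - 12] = 6*sqrt(2)*t - 2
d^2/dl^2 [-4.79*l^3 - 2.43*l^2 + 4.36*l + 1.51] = -28.74*l - 4.86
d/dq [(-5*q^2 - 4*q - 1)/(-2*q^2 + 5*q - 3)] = (-33*q^2 + 26*q + 17)/(4*q^4 - 20*q^3 + 37*q^2 - 30*q + 9)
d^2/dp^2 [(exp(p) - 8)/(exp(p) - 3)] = 5*(-exp(p) - 3)*exp(p)/(exp(3*p) - 9*exp(2*p) + 27*exp(p) - 27)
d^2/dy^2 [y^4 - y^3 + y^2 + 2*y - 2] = 12*y^2 - 6*y + 2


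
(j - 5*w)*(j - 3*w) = j^2 - 8*j*w + 15*w^2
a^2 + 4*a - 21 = (a - 3)*(a + 7)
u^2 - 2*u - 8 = (u - 4)*(u + 2)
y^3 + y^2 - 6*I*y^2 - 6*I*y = y*(y + 1)*(y - 6*I)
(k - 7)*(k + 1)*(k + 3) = k^3 - 3*k^2 - 25*k - 21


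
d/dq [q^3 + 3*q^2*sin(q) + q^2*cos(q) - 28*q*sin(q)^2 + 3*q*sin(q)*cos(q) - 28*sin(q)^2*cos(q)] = -q^2*sin(q) + 3*q^2*cos(q) + 3*q^2 + 6*q*sin(q) - 28*q*sin(2*q) + 2*q*cos(q) + 3*q*cos(2*q) + 7*sin(q) + 3*sin(2*q)/2 - 21*sin(3*q) + 14*cos(2*q) - 14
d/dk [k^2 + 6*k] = 2*k + 6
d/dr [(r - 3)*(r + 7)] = 2*r + 4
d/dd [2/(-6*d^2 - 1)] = 24*d/(6*d^2 + 1)^2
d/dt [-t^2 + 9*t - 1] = 9 - 2*t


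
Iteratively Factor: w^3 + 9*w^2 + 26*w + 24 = (w + 3)*(w^2 + 6*w + 8) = (w + 3)*(w + 4)*(w + 2)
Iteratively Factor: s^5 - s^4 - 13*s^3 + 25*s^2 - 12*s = (s - 1)*(s^4 - 13*s^2 + 12*s) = (s - 3)*(s - 1)*(s^3 + 3*s^2 - 4*s) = s*(s - 3)*(s - 1)*(s^2 + 3*s - 4) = s*(s - 3)*(s - 1)*(s + 4)*(s - 1)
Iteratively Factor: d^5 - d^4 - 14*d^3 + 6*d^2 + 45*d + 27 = (d + 1)*(d^4 - 2*d^3 - 12*d^2 + 18*d + 27) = (d - 3)*(d + 1)*(d^3 + d^2 - 9*d - 9) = (d - 3)*(d + 1)^2*(d^2 - 9) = (d - 3)^2*(d + 1)^2*(d + 3)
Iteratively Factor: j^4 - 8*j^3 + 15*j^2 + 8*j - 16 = (j - 4)*(j^3 - 4*j^2 - j + 4) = (j - 4)*(j - 1)*(j^2 - 3*j - 4) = (j - 4)*(j - 1)*(j + 1)*(j - 4)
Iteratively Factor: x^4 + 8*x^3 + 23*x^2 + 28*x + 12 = (x + 2)*(x^3 + 6*x^2 + 11*x + 6) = (x + 1)*(x + 2)*(x^2 + 5*x + 6) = (x + 1)*(x + 2)*(x + 3)*(x + 2)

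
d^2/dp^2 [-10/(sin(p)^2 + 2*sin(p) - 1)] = 20*(2*sin(p)^4 + 3*sin(p)^3 + sin(p)^2 - 5*sin(p) - 5)/(2*sin(p) - cos(p)^2)^3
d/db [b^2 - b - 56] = 2*b - 1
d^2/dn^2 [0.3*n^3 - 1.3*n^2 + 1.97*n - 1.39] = 1.8*n - 2.6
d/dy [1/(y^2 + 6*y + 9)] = 2*(-y - 3)/(y^2 + 6*y + 9)^2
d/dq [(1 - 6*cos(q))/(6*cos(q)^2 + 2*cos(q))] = (-18*sin(q) + sin(q)/cos(q)^2 + 6*tan(q))/(2*(3*cos(q) + 1)^2)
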